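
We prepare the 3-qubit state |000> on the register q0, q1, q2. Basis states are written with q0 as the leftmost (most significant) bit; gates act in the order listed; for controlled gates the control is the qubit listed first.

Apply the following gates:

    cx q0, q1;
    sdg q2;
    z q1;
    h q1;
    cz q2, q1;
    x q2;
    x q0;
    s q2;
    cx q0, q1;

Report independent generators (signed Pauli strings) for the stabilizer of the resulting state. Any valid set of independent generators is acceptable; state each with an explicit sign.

The stabilizer group can be generated by +IXI, -ZII, -IIZ, among other valid generating sets.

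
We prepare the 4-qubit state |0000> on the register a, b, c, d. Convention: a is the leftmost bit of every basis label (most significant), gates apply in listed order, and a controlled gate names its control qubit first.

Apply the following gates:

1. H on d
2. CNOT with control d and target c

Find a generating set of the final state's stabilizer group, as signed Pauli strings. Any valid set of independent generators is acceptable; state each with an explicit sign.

One valid set of independent stabilizer generators is +IIXX, +ZIII, +IZII, +IIZZ (any independent generating set of the same group is equally correct).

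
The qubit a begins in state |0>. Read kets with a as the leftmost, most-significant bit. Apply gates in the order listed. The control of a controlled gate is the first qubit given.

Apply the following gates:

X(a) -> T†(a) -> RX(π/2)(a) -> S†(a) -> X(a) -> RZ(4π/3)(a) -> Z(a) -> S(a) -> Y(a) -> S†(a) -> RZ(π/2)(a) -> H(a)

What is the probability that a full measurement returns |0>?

The probability of measuring |0> is sqrt(3)/4 + 1/2.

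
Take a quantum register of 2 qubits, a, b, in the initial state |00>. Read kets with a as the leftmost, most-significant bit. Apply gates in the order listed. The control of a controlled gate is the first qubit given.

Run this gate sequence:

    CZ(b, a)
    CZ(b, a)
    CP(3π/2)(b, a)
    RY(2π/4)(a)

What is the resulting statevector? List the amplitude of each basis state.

The final amplitudes are sqrt(2)/2 on |00>, 0 on |01>, sqrt(2)/2 on |10>, 0 on |11>. Key observation: steps 1-2 multiply out to the identity, so the circuit reduces to the remaining gates.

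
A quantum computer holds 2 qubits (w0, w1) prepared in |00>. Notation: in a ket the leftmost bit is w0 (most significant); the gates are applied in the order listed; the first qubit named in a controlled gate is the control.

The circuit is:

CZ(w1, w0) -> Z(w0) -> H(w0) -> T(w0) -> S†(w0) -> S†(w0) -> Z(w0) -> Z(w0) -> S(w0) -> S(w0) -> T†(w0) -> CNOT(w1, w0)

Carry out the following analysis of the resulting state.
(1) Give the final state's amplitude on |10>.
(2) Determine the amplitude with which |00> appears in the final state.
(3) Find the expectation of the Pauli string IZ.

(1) The amplitude on |10> is sqrt(2)/2. Key observation: gates 4-11 undo each other exactly, leaving only the rest of the circuit to track.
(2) The amplitude on |00> is sqrt(2)/2.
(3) The expectation value of IZ is 1.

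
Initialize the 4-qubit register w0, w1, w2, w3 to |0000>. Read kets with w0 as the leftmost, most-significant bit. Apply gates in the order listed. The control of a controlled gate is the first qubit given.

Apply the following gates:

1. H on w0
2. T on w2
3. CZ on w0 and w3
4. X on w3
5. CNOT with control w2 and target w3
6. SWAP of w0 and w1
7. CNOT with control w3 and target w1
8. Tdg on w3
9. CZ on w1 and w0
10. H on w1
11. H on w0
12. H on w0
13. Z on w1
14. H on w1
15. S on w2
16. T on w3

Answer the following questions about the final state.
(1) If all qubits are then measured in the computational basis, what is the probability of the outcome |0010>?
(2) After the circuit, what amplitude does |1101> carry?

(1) A full measurement returns |0010> with probability 0. Key observation: steps 11-12 multiply out to the identity, so the circuit reduces to the remaining gates.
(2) The final state's coefficient on |1101> equals 0.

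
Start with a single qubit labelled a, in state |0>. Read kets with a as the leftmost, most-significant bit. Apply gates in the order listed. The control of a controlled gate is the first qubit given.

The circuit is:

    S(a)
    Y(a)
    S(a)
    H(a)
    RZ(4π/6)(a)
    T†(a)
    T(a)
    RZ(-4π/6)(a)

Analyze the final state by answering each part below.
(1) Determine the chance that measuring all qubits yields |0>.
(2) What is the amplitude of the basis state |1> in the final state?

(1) Outcome |0> occurs with probability 1/2. Key observation: the block from step 5 through step 8 cancels to the identity and can be dropped.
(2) |1> carries amplitude sqrt(2)/2 in the final state.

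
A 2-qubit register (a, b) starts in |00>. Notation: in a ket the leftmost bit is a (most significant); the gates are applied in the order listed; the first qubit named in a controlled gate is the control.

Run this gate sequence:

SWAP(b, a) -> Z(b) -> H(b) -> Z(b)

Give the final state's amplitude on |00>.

The amplitude on |00> is sqrt(2)/2.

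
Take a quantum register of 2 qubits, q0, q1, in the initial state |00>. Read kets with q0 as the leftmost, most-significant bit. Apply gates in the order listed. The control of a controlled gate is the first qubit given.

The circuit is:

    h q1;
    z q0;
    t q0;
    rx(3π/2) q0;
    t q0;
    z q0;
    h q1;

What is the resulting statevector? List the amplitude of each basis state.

The resulting statevector has amplitude -sqrt(2)/2 on |00>, 0 on |01>, sqrt(2)*exp(3*I*pi/4)/2 on |10>, 0 on |11>.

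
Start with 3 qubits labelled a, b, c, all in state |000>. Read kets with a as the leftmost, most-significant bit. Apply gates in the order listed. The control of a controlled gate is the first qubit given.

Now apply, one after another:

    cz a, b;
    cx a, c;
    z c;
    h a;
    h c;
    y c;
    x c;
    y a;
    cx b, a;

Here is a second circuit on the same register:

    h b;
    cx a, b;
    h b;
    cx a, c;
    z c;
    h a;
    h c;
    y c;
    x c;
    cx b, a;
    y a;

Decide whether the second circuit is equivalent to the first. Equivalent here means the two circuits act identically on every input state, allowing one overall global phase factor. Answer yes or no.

No: there is an input state on which the two circuits produce genuinely different outputs (not merely differing by a phase).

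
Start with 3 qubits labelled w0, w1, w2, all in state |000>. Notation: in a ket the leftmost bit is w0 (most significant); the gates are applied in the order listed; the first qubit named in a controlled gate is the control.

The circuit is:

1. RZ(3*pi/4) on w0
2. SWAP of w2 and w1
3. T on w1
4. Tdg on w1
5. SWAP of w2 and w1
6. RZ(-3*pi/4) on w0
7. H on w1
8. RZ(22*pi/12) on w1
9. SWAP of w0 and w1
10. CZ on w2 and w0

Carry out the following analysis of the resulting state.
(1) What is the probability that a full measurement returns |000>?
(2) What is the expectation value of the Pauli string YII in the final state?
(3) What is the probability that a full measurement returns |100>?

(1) The probability of measuring |000> is 1/2. Key observation: steps 1-6 multiply out to the identity, so the circuit reduces to the remaining gates.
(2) The observable YII averages to -1/2.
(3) The probability of measuring |100> is 1/2.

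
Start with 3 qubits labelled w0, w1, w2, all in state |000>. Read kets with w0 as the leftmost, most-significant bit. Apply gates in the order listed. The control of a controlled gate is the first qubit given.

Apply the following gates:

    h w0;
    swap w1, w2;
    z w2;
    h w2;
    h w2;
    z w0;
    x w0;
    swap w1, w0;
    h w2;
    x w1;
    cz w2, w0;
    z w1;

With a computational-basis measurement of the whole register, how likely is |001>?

Outcome |001> occurs with probability 1/4.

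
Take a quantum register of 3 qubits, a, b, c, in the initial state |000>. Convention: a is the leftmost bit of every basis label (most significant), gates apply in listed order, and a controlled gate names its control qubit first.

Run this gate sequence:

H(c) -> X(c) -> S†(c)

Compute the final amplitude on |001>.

The amplitude on |001> is -sqrt(2)*I/2.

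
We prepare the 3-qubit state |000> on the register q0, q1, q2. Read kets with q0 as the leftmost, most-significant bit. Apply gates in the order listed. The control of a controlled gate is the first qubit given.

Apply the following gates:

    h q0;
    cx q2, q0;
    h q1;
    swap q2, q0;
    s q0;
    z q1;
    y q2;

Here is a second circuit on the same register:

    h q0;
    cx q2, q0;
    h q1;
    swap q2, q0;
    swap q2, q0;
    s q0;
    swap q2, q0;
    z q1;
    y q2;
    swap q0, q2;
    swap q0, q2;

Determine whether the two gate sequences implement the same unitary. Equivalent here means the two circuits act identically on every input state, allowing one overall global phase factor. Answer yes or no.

No — the two circuits implement different unitaries, even allowing a global phase.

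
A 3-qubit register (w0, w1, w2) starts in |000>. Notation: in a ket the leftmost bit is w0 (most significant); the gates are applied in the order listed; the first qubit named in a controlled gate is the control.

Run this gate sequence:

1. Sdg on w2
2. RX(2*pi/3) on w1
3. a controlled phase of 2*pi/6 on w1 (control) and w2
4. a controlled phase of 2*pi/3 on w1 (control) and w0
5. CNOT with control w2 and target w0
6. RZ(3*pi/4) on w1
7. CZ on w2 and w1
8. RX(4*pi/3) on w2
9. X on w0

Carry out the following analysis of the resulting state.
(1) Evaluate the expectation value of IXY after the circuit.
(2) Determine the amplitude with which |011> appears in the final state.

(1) The expectation value of IXY is 3*sqrt(2)/8.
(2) The final state's coefficient on |011> equals 0.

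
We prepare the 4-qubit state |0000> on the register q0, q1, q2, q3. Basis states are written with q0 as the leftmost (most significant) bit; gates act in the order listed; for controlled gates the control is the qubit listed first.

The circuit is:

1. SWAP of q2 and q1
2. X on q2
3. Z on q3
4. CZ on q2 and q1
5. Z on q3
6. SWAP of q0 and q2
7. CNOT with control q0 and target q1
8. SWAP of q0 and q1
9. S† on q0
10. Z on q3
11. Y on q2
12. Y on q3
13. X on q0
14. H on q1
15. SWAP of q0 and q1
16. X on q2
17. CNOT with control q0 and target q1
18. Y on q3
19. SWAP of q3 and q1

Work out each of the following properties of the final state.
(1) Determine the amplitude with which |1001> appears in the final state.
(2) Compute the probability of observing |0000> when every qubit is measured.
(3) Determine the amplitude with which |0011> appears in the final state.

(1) The final state's coefficient on |1001> equals -sqrt(2)/2.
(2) The probability of measuring |0000> is 1/2.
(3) The amplitude on |0011> is 0.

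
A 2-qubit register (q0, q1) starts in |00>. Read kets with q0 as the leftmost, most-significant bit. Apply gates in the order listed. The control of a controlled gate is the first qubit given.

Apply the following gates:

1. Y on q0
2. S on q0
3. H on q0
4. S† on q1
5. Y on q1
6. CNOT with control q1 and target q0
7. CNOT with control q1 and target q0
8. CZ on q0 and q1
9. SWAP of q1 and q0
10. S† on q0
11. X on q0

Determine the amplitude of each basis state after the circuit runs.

The final amplitudes are -sqrt(2)/2 on |00>, -sqrt(2)/2 on |01>, 0 on |10>, 0 on |11>.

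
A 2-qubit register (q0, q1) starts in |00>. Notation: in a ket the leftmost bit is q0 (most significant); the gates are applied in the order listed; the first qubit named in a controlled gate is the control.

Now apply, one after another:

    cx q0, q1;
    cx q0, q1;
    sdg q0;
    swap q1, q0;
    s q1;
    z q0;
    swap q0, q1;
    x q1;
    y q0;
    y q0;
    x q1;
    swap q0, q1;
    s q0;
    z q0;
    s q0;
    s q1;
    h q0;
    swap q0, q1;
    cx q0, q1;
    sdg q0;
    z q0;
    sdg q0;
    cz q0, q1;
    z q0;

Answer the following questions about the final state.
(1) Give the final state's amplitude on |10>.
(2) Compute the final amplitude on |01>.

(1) |10> carries amplitude 0 in the final state. Key observation: steps 7-12 multiply out to the identity, so the circuit reduces to the remaining gates.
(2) |01> carries amplitude sqrt(2)/2 in the final state.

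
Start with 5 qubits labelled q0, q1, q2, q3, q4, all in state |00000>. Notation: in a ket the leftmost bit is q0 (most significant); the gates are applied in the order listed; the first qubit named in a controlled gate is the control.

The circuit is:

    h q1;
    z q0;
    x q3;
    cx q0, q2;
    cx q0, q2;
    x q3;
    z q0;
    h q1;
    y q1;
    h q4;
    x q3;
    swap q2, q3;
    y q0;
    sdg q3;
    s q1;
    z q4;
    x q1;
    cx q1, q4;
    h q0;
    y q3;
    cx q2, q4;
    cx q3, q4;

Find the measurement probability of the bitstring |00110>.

Outcome |00110> occurs with probability 1/4. Key observation: the block from step 1 through step 8 cancels to the identity and can be dropped.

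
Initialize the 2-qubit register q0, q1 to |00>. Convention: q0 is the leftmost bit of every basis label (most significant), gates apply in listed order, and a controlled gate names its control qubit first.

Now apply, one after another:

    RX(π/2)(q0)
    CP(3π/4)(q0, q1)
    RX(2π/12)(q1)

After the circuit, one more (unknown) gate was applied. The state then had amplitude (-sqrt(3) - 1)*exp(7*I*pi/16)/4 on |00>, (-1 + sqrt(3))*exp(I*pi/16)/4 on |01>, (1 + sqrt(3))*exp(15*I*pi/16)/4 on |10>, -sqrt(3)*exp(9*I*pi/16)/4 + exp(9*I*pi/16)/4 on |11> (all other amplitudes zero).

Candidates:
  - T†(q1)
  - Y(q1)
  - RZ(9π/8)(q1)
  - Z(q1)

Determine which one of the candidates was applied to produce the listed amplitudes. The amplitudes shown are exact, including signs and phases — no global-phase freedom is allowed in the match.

The applied gate was RZ(9π/8)(q1).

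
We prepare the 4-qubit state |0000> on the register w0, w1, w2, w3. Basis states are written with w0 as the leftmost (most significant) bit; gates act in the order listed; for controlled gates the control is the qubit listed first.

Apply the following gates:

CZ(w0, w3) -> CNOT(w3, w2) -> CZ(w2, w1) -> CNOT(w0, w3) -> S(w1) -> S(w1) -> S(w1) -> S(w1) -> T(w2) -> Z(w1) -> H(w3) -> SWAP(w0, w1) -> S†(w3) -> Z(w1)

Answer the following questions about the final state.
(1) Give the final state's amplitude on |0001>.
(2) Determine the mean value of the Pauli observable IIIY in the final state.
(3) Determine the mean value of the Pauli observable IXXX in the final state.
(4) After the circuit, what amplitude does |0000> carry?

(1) The amplitude on |0001> is -sqrt(2)*I/2.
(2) In the final state, IIIY has expectation -1.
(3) The expectation value of IXXX is 0.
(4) The amplitude on |0000> is sqrt(2)/2.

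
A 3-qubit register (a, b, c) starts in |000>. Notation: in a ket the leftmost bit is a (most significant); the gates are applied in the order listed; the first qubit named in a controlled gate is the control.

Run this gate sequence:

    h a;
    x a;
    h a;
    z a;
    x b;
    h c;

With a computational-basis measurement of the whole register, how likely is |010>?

Outcome |010> occurs with probability 1/2. Key observation: gates 1-4 undo each other exactly, leaving only the rest of the circuit to track.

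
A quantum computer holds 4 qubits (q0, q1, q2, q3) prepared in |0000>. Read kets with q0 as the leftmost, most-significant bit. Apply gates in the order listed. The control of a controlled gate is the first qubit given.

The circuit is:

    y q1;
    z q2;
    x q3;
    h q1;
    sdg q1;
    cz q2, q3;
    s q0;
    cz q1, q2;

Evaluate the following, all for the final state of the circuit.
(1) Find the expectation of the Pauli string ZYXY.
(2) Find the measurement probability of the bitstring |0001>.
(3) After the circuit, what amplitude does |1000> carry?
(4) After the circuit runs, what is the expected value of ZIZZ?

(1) The observable ZYXY averages to 0.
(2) The probability of measuring |0001> is 1/2.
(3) |1000> carries amplitude 0 in the final state.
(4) In the final state, ZIZZ has expectation -1.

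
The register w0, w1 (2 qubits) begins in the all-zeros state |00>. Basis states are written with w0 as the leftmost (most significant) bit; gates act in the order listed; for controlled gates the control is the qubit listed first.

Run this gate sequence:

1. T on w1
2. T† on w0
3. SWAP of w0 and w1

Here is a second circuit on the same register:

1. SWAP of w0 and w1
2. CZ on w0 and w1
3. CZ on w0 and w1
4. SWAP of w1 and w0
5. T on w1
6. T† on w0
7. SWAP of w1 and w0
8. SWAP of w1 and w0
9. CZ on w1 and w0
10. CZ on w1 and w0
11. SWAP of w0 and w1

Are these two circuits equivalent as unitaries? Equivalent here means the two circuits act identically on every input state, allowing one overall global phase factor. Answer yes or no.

Yes: on every input state the two circuits agree up to one overall phase factor.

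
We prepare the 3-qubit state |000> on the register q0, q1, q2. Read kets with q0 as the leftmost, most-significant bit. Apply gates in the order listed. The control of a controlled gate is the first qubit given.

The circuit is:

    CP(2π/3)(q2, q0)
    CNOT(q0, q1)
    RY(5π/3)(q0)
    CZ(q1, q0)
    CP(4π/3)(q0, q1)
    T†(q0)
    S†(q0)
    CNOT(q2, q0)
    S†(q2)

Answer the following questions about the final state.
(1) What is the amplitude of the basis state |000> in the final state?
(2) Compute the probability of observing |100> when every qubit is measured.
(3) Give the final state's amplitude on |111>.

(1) The amplitude on |000> is -sqrt(3)/2.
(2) The probability of measuring |100> is 1/4.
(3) The final state's coefficient on |111> equals 0.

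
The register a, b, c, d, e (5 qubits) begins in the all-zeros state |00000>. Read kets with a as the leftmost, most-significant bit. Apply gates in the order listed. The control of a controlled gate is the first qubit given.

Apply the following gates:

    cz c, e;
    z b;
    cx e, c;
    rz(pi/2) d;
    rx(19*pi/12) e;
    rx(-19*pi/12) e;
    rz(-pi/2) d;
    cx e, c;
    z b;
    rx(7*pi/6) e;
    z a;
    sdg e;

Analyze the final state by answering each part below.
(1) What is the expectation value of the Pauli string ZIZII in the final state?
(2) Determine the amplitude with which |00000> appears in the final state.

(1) The expectation value of ZIZII is 1.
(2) |00000> carries amplitude -sqrt(6)/4 + sqrt(2)/4 in the final state.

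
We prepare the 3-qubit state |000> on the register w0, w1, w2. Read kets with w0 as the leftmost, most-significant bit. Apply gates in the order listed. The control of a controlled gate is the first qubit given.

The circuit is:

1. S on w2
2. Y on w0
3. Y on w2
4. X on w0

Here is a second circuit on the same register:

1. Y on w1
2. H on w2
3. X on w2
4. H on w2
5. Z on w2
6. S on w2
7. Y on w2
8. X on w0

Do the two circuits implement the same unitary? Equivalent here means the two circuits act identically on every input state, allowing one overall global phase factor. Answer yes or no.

No: there is an input state on which the two circuits produce genuinely different outputs (not merely differing by a phase).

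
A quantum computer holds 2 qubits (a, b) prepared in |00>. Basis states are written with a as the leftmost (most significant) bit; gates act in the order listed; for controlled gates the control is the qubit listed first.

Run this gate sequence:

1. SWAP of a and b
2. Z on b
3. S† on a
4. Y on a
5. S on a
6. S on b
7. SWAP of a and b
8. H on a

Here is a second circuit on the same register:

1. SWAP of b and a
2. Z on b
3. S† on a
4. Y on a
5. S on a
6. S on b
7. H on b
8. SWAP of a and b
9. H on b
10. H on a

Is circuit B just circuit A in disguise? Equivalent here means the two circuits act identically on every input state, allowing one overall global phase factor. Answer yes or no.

No — the two circuits implement different unitaries, even allowing a global phase.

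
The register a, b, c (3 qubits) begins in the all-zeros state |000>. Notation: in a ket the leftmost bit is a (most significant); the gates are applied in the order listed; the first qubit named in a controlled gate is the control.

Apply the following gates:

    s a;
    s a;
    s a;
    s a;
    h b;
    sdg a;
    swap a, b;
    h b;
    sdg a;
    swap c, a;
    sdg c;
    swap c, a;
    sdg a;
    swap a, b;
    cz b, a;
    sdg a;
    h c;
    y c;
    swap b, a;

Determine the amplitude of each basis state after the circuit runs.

The final amplitudes are -sqrt(2)*I/4 on |000>, sqrt(2)*I/4 on |001>, -sqrt(2)/4 on |010>, sqrt(2)/4 on |011>, sqrt(2)/4 on |100>, -sqrt(2)/4 on |101>, sqrt(2)*I/4 on |110>, -sqrt(2)*I/4 on |111>. Key observation: gates 1-4 undo each other exactly, leaving only the rest of the circuit to track.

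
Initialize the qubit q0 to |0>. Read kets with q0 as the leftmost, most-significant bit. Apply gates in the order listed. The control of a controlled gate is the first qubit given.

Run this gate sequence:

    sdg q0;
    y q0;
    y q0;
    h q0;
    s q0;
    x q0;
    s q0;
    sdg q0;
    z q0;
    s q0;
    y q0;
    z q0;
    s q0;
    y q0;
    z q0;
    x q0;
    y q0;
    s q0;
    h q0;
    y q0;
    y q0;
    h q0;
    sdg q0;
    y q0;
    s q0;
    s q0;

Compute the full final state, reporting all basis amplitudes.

After the circuit, the state carries amplitude sqrt(2)*I/2 on |0>, -sqrt(2)/2 on |1>. Key observation: the block from step 17 through step 24 cancels to the identity and can be dropped.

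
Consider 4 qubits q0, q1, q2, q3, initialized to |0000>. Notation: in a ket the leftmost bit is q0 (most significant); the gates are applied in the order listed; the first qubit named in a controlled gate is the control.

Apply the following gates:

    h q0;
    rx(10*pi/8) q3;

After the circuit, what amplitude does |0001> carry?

The amplitude on |0001> is -I*sqrt(2*sqrt(2) + 4)/4.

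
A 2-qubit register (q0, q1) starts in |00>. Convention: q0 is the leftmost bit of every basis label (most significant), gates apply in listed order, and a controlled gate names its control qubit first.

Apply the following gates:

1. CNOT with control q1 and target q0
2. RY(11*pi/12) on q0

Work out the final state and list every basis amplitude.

After the circuit, the state carries amplitude -sqrt(6 - 3*sqrt(2))/4 + sqrt(sqrt(2) + 2)/4 on |00>, 0 on |01>, sqrt(2 - sqrt(2))/4 + sqrt(3*sqrt(2) + 6)/4 on |10>, 0 on |11>.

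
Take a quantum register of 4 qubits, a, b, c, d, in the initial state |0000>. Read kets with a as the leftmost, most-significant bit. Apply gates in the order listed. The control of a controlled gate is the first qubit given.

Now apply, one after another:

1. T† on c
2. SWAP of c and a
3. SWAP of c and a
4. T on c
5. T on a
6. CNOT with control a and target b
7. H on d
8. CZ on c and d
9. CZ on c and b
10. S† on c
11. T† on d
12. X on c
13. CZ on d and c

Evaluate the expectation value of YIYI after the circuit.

In the final state, YIYI has expectation 0. Key observation: the block from step 1 through step 4 cancels to the identity and can be dropped.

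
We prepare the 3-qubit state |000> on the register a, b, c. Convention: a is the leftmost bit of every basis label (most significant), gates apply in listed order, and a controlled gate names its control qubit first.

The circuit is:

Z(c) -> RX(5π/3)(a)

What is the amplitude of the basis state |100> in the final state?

|100> carries amplitude -I/2 in the final state.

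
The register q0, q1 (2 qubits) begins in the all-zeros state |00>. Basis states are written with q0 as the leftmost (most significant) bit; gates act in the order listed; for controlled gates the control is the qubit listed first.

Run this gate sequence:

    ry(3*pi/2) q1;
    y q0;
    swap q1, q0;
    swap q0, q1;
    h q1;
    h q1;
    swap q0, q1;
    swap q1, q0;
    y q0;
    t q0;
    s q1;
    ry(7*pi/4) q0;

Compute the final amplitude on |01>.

|01> carries amplitude -I*sqrt(2*sqrt(2) + 4)/4 in the final state. Key observation: gates 2-9 undo each other exactly, leaving only the rest of the circuit to track.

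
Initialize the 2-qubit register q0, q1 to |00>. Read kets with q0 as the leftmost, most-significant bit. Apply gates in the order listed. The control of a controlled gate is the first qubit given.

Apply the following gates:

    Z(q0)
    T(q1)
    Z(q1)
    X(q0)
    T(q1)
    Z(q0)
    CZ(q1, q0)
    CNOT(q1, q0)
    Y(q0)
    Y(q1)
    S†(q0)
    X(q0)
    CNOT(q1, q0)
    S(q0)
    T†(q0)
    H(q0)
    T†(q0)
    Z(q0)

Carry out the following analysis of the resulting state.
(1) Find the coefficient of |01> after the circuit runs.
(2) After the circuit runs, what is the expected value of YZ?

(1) |01> carries amplitude -sqrt(2)/2 in the final state.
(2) The observable YZ averages to -sqrt(2)/2.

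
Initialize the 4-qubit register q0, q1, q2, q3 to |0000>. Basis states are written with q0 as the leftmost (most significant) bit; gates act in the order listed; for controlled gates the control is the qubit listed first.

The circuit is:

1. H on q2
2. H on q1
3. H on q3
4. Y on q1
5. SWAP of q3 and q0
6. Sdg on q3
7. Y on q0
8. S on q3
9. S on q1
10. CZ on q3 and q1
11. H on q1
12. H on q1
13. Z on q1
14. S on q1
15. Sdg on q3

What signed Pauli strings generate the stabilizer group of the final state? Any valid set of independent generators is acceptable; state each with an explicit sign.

The final state is stabilized by the group generated by -XIII, -IXII, +IIXI, +IIIZ; other independent generating sets are equally valid.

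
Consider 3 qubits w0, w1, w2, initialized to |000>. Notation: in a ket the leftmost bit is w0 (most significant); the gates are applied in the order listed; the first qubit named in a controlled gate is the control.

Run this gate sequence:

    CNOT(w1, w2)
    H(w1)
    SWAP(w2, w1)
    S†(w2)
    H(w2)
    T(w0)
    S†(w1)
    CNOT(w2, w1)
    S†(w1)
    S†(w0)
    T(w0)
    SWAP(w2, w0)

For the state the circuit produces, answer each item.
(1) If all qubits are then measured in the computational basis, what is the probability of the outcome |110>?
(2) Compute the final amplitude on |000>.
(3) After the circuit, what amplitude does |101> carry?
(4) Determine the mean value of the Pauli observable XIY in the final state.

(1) A full measurement returns |110> with probability 1/2.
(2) |000> carries amplitude 1/2 - I/2 in the final state.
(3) The final state's coefficient on |101> equals 0.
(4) In the final state, XIY has expectation 0.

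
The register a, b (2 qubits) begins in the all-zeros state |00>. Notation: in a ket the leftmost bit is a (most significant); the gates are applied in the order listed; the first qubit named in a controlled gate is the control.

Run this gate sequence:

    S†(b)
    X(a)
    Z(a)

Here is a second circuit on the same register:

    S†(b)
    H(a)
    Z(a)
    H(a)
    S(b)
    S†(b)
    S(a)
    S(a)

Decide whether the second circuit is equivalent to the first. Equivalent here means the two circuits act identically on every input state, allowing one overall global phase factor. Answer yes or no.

Yes — the two circuits implement the same unitary up to a global phase.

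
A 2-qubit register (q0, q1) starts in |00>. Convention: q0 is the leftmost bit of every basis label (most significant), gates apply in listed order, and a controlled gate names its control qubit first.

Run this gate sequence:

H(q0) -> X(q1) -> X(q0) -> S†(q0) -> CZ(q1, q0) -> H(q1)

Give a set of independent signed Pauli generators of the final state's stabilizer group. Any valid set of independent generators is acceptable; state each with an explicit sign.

The stabilizer group can be generated by +YI, -IX, among other valid generating sets.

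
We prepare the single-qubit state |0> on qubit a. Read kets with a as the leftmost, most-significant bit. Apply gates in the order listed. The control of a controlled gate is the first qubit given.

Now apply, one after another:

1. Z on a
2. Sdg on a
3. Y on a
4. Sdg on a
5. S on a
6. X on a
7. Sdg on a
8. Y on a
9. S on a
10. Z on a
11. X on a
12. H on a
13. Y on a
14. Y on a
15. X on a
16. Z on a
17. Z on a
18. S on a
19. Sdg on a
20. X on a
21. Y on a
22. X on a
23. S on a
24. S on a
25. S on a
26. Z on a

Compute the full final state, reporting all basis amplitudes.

After the circuit, the state carries amplitude -sqrt(2)/2 on |0>, sqrt(2)*I/2 on |1>.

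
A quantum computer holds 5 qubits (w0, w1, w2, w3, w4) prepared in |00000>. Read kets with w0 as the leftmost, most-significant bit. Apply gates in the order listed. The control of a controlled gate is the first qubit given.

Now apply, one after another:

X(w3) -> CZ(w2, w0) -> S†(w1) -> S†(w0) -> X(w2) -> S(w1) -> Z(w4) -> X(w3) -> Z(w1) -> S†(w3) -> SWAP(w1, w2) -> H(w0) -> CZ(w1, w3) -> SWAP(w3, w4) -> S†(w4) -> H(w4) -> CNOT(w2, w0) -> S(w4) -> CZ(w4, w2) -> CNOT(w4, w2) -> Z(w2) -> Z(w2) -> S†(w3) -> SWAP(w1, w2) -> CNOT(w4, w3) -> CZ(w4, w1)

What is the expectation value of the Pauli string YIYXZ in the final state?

In the final state, YIYXZ has expectation 0.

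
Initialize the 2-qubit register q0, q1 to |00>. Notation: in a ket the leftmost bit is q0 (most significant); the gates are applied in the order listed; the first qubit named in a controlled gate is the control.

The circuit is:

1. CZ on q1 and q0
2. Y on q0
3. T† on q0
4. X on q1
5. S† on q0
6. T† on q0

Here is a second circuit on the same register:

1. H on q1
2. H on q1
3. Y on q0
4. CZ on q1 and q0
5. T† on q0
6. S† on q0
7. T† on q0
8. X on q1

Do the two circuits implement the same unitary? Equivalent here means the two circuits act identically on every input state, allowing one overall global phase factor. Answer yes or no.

No: there is an input state on which the two circuits produce genuinely different outputs (not merely differing by a phase).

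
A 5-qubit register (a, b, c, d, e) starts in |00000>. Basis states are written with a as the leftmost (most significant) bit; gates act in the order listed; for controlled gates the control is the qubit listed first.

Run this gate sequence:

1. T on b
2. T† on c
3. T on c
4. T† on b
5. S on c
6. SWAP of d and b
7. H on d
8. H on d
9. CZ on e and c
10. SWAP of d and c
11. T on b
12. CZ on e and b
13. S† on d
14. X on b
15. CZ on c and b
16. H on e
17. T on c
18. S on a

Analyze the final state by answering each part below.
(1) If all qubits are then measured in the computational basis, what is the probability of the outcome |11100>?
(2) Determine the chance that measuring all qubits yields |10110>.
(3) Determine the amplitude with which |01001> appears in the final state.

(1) A full measurement returns |11100> with probability 0. Key observation: the block from step 1 through step 4 cancels to the identity and can be dropped.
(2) A full measurement returns |10110> with probability 0.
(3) The amplitude on |01001> is sqrt(2)/2.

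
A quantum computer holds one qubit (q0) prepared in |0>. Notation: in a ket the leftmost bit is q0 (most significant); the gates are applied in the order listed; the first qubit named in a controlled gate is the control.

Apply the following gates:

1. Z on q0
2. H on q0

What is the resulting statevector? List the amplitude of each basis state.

After the circuit, the state carries amplitude sqrt(2)/2 on |0>, sqrt(2)/2 on |1>.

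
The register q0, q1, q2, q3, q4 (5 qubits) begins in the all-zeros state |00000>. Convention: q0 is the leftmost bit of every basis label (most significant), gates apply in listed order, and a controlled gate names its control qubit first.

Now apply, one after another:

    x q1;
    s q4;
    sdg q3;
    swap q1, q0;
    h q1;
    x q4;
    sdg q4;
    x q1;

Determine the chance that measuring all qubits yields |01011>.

The probability of measuring |01011> is 0.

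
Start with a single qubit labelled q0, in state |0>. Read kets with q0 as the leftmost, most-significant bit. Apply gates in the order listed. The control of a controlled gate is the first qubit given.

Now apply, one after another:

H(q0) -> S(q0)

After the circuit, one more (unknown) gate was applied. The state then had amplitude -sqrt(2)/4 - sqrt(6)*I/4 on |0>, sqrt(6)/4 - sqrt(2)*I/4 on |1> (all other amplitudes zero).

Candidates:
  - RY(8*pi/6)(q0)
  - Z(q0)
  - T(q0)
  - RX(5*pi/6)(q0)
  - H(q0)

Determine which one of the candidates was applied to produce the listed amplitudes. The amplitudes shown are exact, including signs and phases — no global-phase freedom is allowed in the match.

It was RY(8*pi/6)(q0) that produced the state shown.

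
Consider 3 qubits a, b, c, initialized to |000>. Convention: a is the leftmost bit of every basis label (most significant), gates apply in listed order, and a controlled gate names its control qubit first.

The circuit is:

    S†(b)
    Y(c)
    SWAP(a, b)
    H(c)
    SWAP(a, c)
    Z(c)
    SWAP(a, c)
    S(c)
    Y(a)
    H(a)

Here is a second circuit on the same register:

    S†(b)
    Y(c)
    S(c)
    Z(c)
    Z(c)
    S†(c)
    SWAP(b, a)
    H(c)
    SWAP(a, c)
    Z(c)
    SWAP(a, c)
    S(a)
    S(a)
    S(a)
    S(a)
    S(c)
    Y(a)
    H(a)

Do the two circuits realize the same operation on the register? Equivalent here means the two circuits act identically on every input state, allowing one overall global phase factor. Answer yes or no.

Yes, they are equivalent — the unitaries differ by at most a global phase.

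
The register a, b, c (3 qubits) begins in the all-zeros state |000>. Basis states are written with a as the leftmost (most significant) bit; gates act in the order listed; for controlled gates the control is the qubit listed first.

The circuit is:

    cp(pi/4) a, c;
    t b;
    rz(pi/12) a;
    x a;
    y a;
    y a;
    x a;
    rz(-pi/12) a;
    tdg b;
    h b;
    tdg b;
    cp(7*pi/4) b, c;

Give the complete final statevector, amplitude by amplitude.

After the circuit, the state carries amplitude sqrt(2)/2 on |000>, -sqrt(2)*exp(3*I*pi/4)/2 on |010>, and 0 on every other basis state.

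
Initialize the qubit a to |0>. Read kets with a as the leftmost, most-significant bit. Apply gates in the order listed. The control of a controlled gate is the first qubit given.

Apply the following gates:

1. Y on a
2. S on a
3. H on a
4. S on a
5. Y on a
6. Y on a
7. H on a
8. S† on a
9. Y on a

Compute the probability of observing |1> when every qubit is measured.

Outcome |1> occurs with probability 1/2.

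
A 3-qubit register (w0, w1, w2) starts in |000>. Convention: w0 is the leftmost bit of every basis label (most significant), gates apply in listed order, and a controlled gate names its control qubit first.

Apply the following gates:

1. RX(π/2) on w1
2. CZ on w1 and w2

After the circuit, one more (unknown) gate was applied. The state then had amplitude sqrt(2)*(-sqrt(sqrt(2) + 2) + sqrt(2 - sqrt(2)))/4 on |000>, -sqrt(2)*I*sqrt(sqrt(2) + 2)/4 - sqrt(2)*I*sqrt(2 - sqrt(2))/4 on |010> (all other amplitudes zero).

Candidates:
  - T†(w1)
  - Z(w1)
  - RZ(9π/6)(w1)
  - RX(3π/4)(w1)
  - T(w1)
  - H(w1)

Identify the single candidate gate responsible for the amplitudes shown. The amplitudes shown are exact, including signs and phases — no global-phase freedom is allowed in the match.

It was RX(3π/4)(w1) that produced the state shown.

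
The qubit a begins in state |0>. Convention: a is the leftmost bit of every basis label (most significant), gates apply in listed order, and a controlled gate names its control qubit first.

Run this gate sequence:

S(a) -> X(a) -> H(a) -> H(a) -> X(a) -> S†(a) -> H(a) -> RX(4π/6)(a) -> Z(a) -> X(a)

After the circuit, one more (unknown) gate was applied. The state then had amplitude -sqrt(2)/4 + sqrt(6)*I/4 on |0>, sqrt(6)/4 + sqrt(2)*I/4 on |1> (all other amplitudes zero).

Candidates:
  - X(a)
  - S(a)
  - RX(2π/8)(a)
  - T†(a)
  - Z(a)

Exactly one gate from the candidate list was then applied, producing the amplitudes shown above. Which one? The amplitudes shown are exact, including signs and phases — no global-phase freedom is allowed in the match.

The unique candidate consistent with the amplitudes is S(a). Key observation: gates 1-6 undo each other exactly, leaving only the rest of the circuit to track.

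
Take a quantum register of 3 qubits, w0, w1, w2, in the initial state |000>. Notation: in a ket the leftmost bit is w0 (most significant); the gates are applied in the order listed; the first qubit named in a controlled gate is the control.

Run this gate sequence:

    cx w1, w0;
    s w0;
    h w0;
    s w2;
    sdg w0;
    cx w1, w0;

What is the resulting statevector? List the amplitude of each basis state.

After the circuit, the state carries amplitude sqrt(2)/2 on |000>, -sqrt(2)*I/2 on |100>, and 0 on every other basis state.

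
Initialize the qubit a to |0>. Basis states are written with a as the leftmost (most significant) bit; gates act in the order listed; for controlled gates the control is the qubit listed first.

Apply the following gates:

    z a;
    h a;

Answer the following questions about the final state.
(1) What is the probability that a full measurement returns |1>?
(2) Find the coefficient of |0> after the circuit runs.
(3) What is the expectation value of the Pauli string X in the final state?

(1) Outcome |1> occurs with probability 1/2.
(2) The amplitude on |0> is sqrt(2)/2.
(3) In the final state, X has expectation 1.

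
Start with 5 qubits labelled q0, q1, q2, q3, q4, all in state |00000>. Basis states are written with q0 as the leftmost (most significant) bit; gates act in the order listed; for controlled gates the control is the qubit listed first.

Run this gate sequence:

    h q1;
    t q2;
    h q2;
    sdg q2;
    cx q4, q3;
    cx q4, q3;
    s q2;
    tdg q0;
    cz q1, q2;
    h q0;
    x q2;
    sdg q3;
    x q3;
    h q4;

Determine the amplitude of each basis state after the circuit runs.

After the circuit, the state carries amplitude 0 on |00000>, 0 on |00001>, 1/4 on |00010>, 1/4 on |00011>, 0 on |00100>, 0 on |00101>, 1/4 on |00110>, 1/4 on |00111>, 0 on |01000>, 0 on |01001>, -1/4 on |01010>, -1/4 on |01011>, 0 on |01100>, 0 on |01101>, 1/4 on |01110>, 1/4 on |01111>, 0 on |10000>, 0 on |10001>, 1/4 on |10010>, 1/4 on |10011>, 0 on |10100>, 0 on |10101>, 1/4 on |10110>, 1/4 on |10111>, 0 on |11000>, 0 on |11001>, -1/4 on |11010>, -1/4 on |11011>, 0 on |11100>, 0 on |11101>, 1/4 on |11110>, 1/4 on |11111>. Key observation: gates 4-7 undo each other exactly, leaving only the rest of the circuit to track.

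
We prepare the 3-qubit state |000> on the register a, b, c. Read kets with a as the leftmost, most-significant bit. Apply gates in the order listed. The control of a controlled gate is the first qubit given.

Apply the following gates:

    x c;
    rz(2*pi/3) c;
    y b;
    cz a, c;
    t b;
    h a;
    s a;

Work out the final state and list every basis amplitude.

After the circuit, the state carries amplitude -sqrt(2)*exp(I*pi/12)/2 on |011>, -sqrt(2)*exp(7*I*pi/12)/2 on |111>, and 0 on every other basis state.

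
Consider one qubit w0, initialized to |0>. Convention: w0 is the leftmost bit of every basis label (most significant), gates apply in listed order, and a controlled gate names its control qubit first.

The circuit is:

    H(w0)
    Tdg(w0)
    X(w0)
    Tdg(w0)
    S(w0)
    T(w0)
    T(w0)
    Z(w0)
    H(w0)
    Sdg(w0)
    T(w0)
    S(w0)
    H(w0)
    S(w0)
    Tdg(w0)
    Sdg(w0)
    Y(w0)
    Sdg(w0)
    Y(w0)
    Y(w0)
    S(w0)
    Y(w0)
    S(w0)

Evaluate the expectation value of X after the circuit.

The expectation value of X is sqrt(2)/2. Key observation: steps 16-23 multiply out to the identity, so the circuit reduces to the remaining gates.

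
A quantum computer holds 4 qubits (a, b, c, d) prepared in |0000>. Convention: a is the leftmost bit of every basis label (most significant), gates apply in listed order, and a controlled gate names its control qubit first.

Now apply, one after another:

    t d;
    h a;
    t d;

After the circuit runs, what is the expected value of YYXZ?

The expectation value of YYXZ is 0.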